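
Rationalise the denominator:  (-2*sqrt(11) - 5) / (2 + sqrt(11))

Multiply numerator and denominator by -sqrt(11) + 2.
Denominator becomes -7; numerator becomes sqrt(11) + 12.

(-12 - sqrt(11))/7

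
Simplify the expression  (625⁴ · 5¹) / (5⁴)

625⁴ = 5^16; 5¹ = 5^1; 5⁴ = 5^4
Combine exponents: 5^13

5^13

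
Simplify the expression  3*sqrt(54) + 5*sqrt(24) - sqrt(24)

17*sqrt(6)

3*sqrt(54) = 9*sqrt(6); 5*sqrt(24) = 10*sqrt(6); sqrt(24) = 2*sqrt(6)
Combine: (9 + 10 - 2)·sqrt(6) = 17*sqrt(6)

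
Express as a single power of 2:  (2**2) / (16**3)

2**2 = 2**2; 16**3 = 2**12
Combine exponents: 2**(-10)

2**(-10)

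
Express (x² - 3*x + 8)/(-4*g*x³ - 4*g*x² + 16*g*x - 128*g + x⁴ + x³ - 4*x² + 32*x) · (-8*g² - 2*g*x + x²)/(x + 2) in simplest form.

Factor: -4*g*x³ - 4*g*x² + 16*g*x - 128*g + x⁴ + x³ - 4*x² + 32*x = (x + 4)·(x² - 3*x + 8)·(-4*g + x);  -8*g² - 2*g*x + x² = (2*g + x)·(-4*g + x)
Cancel the common factors (x² - 3*x + 8), (-4*g + x).

(2*g + x)/(x² + 6*x + 8)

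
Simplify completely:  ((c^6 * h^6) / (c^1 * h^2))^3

c^15*h^12

Inside the bracket: c^5 * h^4
Raise to the power 3: c^15 * h^12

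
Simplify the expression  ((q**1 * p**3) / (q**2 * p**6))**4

Inside the bracket: (q**-1) * (p**-3)
Raise to the power 4: (q**-4) * (p**-12)

1/(p**12*q**4)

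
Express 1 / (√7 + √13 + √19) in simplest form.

(-2*√1729 + √19 + 13*√13 + 25*√7)/363

Group as (√7 + √13) + √19; multiply by (√7 + √13) - √19, then rationalise the remaining surd.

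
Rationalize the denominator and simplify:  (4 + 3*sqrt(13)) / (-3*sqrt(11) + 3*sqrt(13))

Multiply numerator and denominator by 3*sqrt(11) + 3*sqrt(13).
Denominator becomes 18; numerator becomes 12*sqrt(11) + 12*sqrt(13) + 9*sqrt(143) + 117.

(4*sqrt(11) + 4*sqrt(13) + 3*sqrt(143) + 39)/6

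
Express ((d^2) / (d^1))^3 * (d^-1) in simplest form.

d^2

Inside the bracket: d^1
Raise to the power 3: d^3
Multiply by (d^-1): add exponents.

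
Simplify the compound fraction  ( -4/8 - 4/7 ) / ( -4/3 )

45/56

Numerator: -4/8 - 4/7 = -15/14
Denominator: -4/3 = -4/3
Divide: (-15/14) · (-3/4) = 45/56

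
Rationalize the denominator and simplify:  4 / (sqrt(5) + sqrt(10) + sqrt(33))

(-28*sqrt(10) - 38*sqrt(5) + 10*sqrt(66) + 18*sqrt(33))/31

Group as (sqrt(5) + sqrt(10)) + sqrt(33); multiply by (sqrt(5) + sqrt(10)) - sqrt(33), then rationalise the remaining surd.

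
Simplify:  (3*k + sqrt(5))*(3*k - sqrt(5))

9*k**2 - 5

(3*k)**2 - (sqrt(5))**2 = 9*k**2 - 5.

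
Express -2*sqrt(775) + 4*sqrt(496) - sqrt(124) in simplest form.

4*sqrt(31)

2*sqrt(775) = 10*sqrt(31); 4*sqrt(496) = 16*sqrt(31); sqrt(124) = 2*sqrt(31)
Combine: (-10 + 16 - 2)·sqrt(31) = 4*sqrt(31)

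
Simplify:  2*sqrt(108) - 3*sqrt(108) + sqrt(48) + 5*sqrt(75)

23*sqrt(3)

2*sqrt(108) = 12*sqrt(3); 3*sqrt(108) = 18*sqrt(3); sqrt(48) = 4*sqrt(3); 5*sqrt(75) = 25*sqrt(3)
Combine: (12 - 18 + 4 + 25)·sqrt(3) = 23*sqrt(3)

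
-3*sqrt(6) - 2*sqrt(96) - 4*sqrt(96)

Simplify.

-27*sqrt(6)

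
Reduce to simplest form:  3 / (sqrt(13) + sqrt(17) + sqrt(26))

(-39*sqrt(34) + 6*sqrt(26) + 33*sqrt(17) + 45*sqrt(13))/434

Group as (sqrt(17) + sqrt(26)) + sqrt(13); multiply by (sqrt(17) + sqrt(26)) - sqrt(13), then rationalise the remaining surd.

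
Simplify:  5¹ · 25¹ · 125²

5^9

5¹ = 5^1; 25¹ = 5^2; 125² = 5^6
Combine exponents: 5^9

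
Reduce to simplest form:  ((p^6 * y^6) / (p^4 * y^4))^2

Inside the bracket: p^2 * y^2
Raise to the power 2: p^4 * y^4

p^4*y^4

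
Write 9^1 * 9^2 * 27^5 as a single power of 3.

9^1 = 3^2; 9^2 = 3^4; 27^5 = 3^15
Combine exponents: 3^21

3^21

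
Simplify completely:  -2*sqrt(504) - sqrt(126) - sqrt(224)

2*sqrt(504) = 12*sqrt(14); sqrt(126) = 3*sqrt(14); sqrt(224) = 4*sqrt(14)
Combine: (-12 - 3 - 4)·sqrt(14) = -19*sqrt(14)

-19*sqrt(14)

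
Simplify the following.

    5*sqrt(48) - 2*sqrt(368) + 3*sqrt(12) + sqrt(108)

-8*sqrt(23) + 32*sqrt(3)

5*sqrt(48) = 20*sqrt(3); 2*sqrt(368) = 8*sqrt(23); 3*sqrt(12) = 6*sqrt(3); sqrt(108) = 6*sqrt(3)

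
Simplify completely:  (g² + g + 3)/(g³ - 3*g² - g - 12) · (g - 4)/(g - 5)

1/(g - 5)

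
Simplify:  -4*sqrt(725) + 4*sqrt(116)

4*sqrt(725) = 20*sqrt(29); 4*sqrt(116) = 8*sqrt(29)
Combine: (-20 + 8)·sqrt(29) = -12*sqrt(29)

-12*sqrt(29)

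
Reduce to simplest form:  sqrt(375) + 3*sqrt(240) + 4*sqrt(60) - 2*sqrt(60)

sqrt(375) = 5*sqrt(15); 3*sqrt(240) = 12*sqrt(15); 4*sqrt(60) = 8*sqrt(15); 2*sqrt(60) = 4*sqrt(15)
Combine: (5 + 12 + 8 - 4)·sqrt(15) = 21*sqrt(15)

21*sqrt(15)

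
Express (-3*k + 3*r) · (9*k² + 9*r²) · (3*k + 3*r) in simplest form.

-81*k⁴ + 81*r⁴

((3*r)+(3*k))((3*r)-(3*k)) = -9*k² + 9*r²; continue pairing.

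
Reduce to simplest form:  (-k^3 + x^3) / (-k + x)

Apply the difference-of-cubes factorisation and cancel (-k + x).

k^2 + k*x + x^2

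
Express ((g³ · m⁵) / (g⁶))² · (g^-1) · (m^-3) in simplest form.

m⁷/g⁷

Inside the bracket: (g^-3) · m⁵
Raise to the power 2: (g^-6) · m^10
Multiply by (g^-1) · (m^-3): add exponents.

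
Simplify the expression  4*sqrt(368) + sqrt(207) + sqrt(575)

24*sqrt(23)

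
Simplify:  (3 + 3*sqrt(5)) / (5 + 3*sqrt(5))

(-3*sqrt(5) + 15)/10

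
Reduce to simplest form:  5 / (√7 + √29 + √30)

(-5*√6090 + 15*√30 + 20*√29 + 130*√7)/388

Group as (√7 + √29) + √30; multiply by (√7 + √29) - √30, then rationalise the remaining surd.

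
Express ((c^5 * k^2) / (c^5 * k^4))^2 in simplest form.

Inside the bracket: (k^-2)
Raise to the power 2: (k^-4)

k^(-4)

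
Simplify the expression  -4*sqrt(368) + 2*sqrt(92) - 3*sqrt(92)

-18*sqrt(23)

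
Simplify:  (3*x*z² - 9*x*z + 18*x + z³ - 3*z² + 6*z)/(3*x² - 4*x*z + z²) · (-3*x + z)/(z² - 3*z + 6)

(-3*x - z)/(x - z)

Factor: 3*x*z² - 9*x*z + 18*x + z³ - 3*z² + 6*z = (z² - 3*z + 6)·(3*x + z);  3*x² - 4*x*z + z² = (-x + z)·(-3*x + z)
Cancel the common factors (z² - 3*z + 6), (-3*x + z).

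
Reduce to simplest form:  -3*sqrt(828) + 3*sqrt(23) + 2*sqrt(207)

3*sqrt(828) = 18*sqrt(23); 3*sqrt(23) = 3*sqrt(23); 2*sqrt(207) = 6*sqrt(23)
Combine: (-18 + 3 + 6)·sqrt(23) = -9*sqrt(23)

-9*sqrt(23)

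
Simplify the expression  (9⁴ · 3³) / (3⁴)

9⁴ = 3^8; 3³ = 3^3; 3⁴ = 3^4
Combine exponents: 3^7

3^7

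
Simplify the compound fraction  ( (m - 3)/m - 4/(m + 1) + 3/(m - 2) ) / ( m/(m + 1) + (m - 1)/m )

Numerator: (m - 3)/m - 4/(m + 1) + 3/(m - 2) = (m**3 - 5*m**2 + 12*m + 6)/(m**3 - m**2 - 2*m)
Denominator: m/(m + 1) + (m - 1)/m = (2*m**2 - 1)/(m**2 + m)
Divide: ((m**3 - 5*m**2 + 12*m + 6)/(m**3 - m**2 - 2*m)) · ((m**2 + m)/(2*m**2 - 1)) = (m**3 - 5*m**2 + 12*m + 6)/(2*m**3 - 4*m**2 - m + 2)

(m**3 - 5*m**2 + 12*m + 6)/(2*m**3 - 4*m**2 - m + 2)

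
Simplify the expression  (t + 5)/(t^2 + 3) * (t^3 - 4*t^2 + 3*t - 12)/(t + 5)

t - 4

Factor: t^3 - 4*t^2 + 3*t - 12 = (t^2 + 3)*(t - 4)
Cancel the common factors (t^2 + 3), (t + 5).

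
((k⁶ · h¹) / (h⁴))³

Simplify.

k^18/h⁹

Inside the bracket: k⁶ · (h^-3)
Raise to the power 3: k^18 · (h^-9)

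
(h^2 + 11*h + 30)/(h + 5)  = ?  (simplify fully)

Factor: h^2 + 11*h + 30 = (h + 6)*(h + 5)
Cancel the common factor (h + 5).

h + 6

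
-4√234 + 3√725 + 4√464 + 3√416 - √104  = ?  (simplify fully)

4√234 = 12*√26; 3√725 = 15*√29; 4√464 = 16*√29; 3√416 = 12*√26; √104 = 2*√26

-2*√26 + 31*√29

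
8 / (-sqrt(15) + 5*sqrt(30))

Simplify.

Multiply numerator and denominator by sqrt(15) + 5*sqrt(30).
Denominator becomes 735; numerator becomes 8*sqrt(15) + 40*sqrt(30).

(8*sqrt(15) + 40*sqrt(30))/735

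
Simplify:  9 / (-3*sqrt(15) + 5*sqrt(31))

(27*sqrt(15) + 45*sqrt(31))/640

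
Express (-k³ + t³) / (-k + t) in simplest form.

k² + k*t + t²

Apply the difference-of-cubes factorisation and cancel (-k + t).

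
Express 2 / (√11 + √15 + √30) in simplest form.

(-15*√22 - 2*√30 + 13*√15 + 17*√11)/161

Group as (√11 + √15) + √30; multiply by (√11 + √15) - √30, then rationalise the remaining surd.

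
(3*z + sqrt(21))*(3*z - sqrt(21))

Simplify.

Product of conjugates: (P+Q)(P-Q) = P^2 - Q^2.

9*z^2 - 21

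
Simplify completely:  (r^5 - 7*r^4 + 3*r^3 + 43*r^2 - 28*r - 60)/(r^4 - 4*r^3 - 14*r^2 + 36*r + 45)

Factor: r^5 - 7*r^4 + 3*r^3 + 43*r^2 - 28*r - 60 = (r + 1)*(r + 2)*(r - 3)*(r - 5)*(r - 2);  r^4 - 4*r^3 - 14*r^2 + 36*r + 45 = (r - 3)*(r - 5)*(r + 3)*(r + 1)
Cancel the common factors (r - 5), (r - 3), (r + 1).

(r^2 - 4)/(r + 3)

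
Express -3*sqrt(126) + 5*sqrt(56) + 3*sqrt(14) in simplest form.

3*sqrt(126) = 9*sqrt(14); 5*sqrt(56) = 10*sqrt(14); 3*sqrt(14) = 3*sqrt(14)
Combine: (-9 + 10 + 3)·sqrt(14) = 4*sqrt(14)

4*sqrt(14)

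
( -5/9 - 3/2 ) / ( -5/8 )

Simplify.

Numerator: -5/9 - 3/2 = -37/18
Denominator: -5/8 = -5/8
Divide: (-37/18) · (-8/5) = 148/45

148/45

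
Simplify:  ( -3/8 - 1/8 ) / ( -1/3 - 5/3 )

1/4

Numerator: -3/8 - 1/8 = -1/2
Denominator: -1/3 - 5/3 = -2
Divide: (-1/2) · (-1/2) = 1/4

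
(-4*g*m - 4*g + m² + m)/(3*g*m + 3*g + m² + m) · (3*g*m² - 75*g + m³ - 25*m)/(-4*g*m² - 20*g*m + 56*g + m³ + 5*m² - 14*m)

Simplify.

(m² - 25)/(m² + 5*m - 14)

Factor: -4*g*m - 4*g + m² + m = (-4*g + m)·(m + 1);  3*g*m + 3*g + m² + m = (m + 1)·(3*g + m);  3*g*m² - 75*g + m³ - 25*m = (m - 5)·(m + 5)·(3*g + m);  -4*g*m² - 20*g*m + 56*g + m³ + 5*m² - 14*m = (-4*g + m)·(m + 7)·(m - 2)
Cancel the common factors (m + 1), (-4*g + m), (3*g + m).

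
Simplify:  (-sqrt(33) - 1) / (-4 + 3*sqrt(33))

Multiply numerator and denominator by -3*sqrt(33) - 4.
Denominator becomes -281; numerator becomes 7*sqrt(33) + 103.

(-103 - 7*sqrt(33))/281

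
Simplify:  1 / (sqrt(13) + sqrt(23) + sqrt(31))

(-2*sqrt(9269) + 5*sqrt(31) + 21*sqrt(23) + 41*sqrt(13))/1171

Group as (sqrt(23) + sqrt(31)) + sqrt(13); multiply by (sqrt(23) + sqrt(31)) - sqrt(13), then rationalise the remaining surd.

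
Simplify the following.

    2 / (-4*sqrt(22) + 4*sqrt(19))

(-sqrt(22) - sqrt(19))/6

Multiply numerator and denominator by 4*sqrt(19) + 4*sqrt(22).
Denominator becomes -48; numerator becomes 8*sqrt(19) + 8*sqrt(22).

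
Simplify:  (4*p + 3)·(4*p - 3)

(4*p)^2 - (3)^2 = 16*p² - 9.

16*p² - 9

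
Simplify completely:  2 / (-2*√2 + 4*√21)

Multiply numerator and denominator by 2*√2 + 4*√21.
Denominator becomes 328; numerator becomes 4*√2 + 8*√21.

(√2 + 2*√21)/82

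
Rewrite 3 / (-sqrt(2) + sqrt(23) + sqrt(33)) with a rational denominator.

Group as (sqrt(23) + sqrt(33)) - sqrt(2); multiply by (sqrt(23) + sqrt(33)) + sqrt(2), then rationalise the remaining surd.

(-27*sqrt(2) - 4*sqrt(33) + 6*sqrt(23) + sqrt(1518))/20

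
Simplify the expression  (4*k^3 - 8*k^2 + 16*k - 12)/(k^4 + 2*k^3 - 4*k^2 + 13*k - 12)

4/(k + 4)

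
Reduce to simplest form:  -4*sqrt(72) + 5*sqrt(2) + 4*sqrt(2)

-15*sqrt(2)

4*sqrt(72) = 24*sqrt(2); 5*sqrt(2) = 5*sqrt(2); 4*sqrt(2) = 4*sqrt(2)
Combine: (-24 + 5 + 4)·sqrt(2) = -15*sqrt(2)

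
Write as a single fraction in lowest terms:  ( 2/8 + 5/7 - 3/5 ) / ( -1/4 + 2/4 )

Numerator: 2/8 + 5/7 - 3/5 = 51/140
Denominator: -1/4 + 2/4 = 1/4
Divide: (51/140) · (4) = 51/35

51/35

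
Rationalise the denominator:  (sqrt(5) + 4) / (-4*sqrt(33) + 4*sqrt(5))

(-4*sqrt(33) - sqrt(165) - 4*sqrt(5) - 5)/112

Multiply numerator and denominator by 4*sqrt(5) + 4*sqrt(33).
Denominator becomes -448; numerator becomes 20 + 16*sqrt(5) + 4*sqrt(165) + 16*sqrt(33).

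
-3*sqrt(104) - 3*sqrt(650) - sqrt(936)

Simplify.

3*sqrt(104) = 6*sqrt(26); 3*sqrt(650) = 15*sqrt(26); sqrt(936) = 6*sqrt(26)
Combine: (-6 - 15 - 6)·sqrt(26) = -27*sqrt(26)

-27*sqrt(26)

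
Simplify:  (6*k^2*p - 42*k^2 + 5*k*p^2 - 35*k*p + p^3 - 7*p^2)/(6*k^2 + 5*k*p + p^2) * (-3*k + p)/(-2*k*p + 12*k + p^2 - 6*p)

Factor: 6*k^2*p - 42*k^2 + 5*k*p^2 - 35*k*p + p^3 - 7*p^2 = (p - 7)*(2*k + p)*(3*k + p);  6*k^2 + 5*k*p + p^2 = (3*k + p)*(2*k + p);  -2*k*p + 12*k + p^2 - 6*p = (p - 6)*(-2*k + p)
Cancel the common factors (2*k + p), (3*k + p).

(-3*k*p + 21*k + p^2 - 7*p)/(-2*k*p + 12*k + p^2 - 6*p)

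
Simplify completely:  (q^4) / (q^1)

Quotient: q^3

q^3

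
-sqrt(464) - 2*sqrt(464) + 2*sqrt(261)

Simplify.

-6*sqrt(29)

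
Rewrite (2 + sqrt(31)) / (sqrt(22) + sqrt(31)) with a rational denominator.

(-sqrt(682) - 2*sqrt(22) + 2*sqrt(31) + 31)/9

Multiply numerator and denominator by -sqrt(22) + sqrt(31).
Denominator becomes 9; numerator becomes -sqrt(682) - 2*sqrt(22) + 2*sqrt(31) + 31.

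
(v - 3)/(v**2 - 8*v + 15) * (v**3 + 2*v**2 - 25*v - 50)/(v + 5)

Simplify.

v + 2

Factor: v**2 - 8*v + 15 = (v - 5)*(v - 3);  v**3 + 2*v**2 - 25*v - 50 = (v - 5)*(v + 5)*(v + 2)
Cancel the common factors (v - 3), (v - 5), (v + 5).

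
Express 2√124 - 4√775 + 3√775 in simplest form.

-√31

2√124 = 4*√31; 4√775 = 20*√31; 3√775 = 15*√31
Combine: (4 - 20 + 15)·√31 = -√31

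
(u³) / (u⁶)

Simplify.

u^(-3)

Quotient: (u^-3)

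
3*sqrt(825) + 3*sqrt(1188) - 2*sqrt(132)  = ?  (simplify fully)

29*sqrt(33)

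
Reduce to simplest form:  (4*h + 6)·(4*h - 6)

16*h² - 36

Difference of squares with P = 4*h, Q = 6.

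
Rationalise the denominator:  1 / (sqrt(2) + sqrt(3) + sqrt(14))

(-13*sqrt(3) - 15*sqrt(2) + 4*sqrt(21) + 9*sqrt(14))/57

Group as (sqrt(2) + sqrt(3)) + sqrt(14); multiply by (sqrt(2) + sqrt(3)) - sqrt(14), then rationalise the remaining surd.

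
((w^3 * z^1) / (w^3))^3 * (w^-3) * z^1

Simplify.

Inside the bracket: z^1
Raise to the power 3: z^3
Multiply by (w^-3) * z^1: add exponents.

z^4/w^3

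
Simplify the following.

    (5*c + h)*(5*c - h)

Product of conjugates: (P+Q)(P-Q) = P**2 - Q**2.

25*c**2 - h**2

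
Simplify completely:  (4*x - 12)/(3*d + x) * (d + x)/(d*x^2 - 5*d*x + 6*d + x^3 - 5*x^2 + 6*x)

4/(3*d*x - 6*d + x^2 - 2*x)

Factor: 4*x - 12 = 4*(x - 3);  d*x^2 - 5*d*x + 6*d + x^3 - 5*x^2 + 6*x = (x - 3)*(d + x)*(x - 2)
Cancel the common factors (x - 3), (d + x).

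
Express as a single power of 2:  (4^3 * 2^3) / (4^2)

2^5

4^3 = 2^6; 2^3 = 2^3; 4^2 = 2^4
Combine exponents: 2^5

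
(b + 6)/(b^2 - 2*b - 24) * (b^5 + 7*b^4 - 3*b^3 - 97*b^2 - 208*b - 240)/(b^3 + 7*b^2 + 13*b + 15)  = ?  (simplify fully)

(b^2 + 2*b - 24)/(b - 6)

Factor: b^2 - 2*b - 24 = (b - 6)*(b + 4);  b^5 + 7*b^4 - 3*b^3 - 97*b^2 - 208*b - 240 = (b^2 + 2*b + 3)*(b + 5)*(b + 4)*(b - 4);  b^3 + 7*b^2 + 13*b + 15 = (b^2 + 2*b + 3)*(b + 5)
Cancel the common factors (b^2 + 2*b + 3), (b + 4), (b + 5).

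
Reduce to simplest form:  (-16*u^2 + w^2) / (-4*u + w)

Factor w^2 - (4*u)^2 and cancel (-4*u + w).

4*u + w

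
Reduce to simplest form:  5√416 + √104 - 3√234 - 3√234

5√416 = 20*√26; √104 = 2*√26; 3√234 = 9*√26; 3√234 = 9*√26
Combine: (20 + 2 - 9 - 9)·√26 = 4*√26

4*√26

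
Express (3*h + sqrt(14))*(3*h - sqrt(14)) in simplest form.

Product of conjugates: (P+Q)(P-Q) = P**2 - Q**2.

9*h**2 - 14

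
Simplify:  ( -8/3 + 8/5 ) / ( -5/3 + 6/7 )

112/85

Numerator: -8/3 + 8/5 = -16/15
Denominator: -5/3 + 6/7 = -17/21
Divide: (-16/15) · (-21/17) = 112/85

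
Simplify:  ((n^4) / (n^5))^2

Inside the bracket: (n^-1)
Raise to the power 2: (n^-2)

n^(-2)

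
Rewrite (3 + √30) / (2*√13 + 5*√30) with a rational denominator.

(-2*√390 - 6*√13 + 15*√30 + 150)/698

Multiply numerator and denominator by -2*√13 + 5*√30.
Denominator becomes 698; numerator becomes -2*√390 - 6*√13 + 15*√30 + 150.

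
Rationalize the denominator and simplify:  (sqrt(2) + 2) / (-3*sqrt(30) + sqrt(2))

Multiply numerator and denominator by sqrt(2) + 3*sqrt(30).
Denominator becomes -268; numerator becomes 2 + 2*sqrt(2) + 6*sqrt(15) + 6*sqrt(30).

(-3*sqrt(30) - 3*sqrt(15) - sqrt(2) - 1)/134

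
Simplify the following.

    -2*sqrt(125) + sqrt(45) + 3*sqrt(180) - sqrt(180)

5*sqrt(5)

2*sqrt(125) = 10*sqrt(5); sqrt(45) = 3*sqrt(5); 3*sqrt(180) = 18*sqrt(5); sqrt(180) = 6*sqrt(5)
Combine: (-10 + 3 + 18 - 6)·sqrt(5) = 5*sqrt(5)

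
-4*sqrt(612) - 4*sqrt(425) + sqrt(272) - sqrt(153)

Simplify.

4*sqrt(612) = 24*sqrt(17); 4*sqrt(425) = 20*sqrt(17); sqrt(272) = 4*sqrt(17); sqrt(153) = 3*sqrt(17)
Combine: (-24 - 20 + 4 - 3)·sqrt(17) = -43*sqrt(17)

-43*sqrt(17)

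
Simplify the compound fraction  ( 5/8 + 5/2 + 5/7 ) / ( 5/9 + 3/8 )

1935/469

Numerator: 5/8 + 5/2 + 5/7 = 215/56
Denominator: 5/9 + 3/8 = 67/72
Divide: (215/56) · (72/67) = 1935/469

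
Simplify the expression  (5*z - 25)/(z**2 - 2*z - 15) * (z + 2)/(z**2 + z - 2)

5/(z**2 + 2*z - 3)

Factor: 5*z - 25 = 5*(z - 5);  z**2 - 2*z - 15 = (z - 5)*(z + 3);  z**2 + z - 2 = (z + 2)*(z - 1)
Cancel the common factors (z + 2), (z - 5).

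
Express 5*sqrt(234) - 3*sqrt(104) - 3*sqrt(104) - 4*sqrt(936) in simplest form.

5*sqrt(234) = 15*sqrt(26); 3*sqrt(104) = 6*sqrt(26); 3*sqrt(104) = 6*sqrt(26); 4*sqrt(936) = 24*sqrt(26)
Combine: (15 - 6 - 6 - 24)·sqrt(26) = -21*sqrt(26)

-21*sqrt(26)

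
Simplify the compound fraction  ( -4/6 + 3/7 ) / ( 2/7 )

-5/6

Numerator: -4/6 + 3/7 = -5/21
Denominator: 2/7 = 2/7
Divide: (-5/21) · (7/2) = -5/6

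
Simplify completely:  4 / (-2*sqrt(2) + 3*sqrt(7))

(8*sqrt(2) + 12*sqrt(7))/55

Multiply numerator and denominator by 2*sqrt(2) + 3*sqrt(7).
Denominator becomes 55; numerator becomes 8*sqrt(2) + 12*sqrt(7).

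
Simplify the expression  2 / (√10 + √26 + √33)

Group as (√10 + √26) + √33; multiply by (√10 + √26) - √33, then rationalise the remaining surd.

(-8*√2145 + 6*√33 + 34*√26 + 98*√10)/1031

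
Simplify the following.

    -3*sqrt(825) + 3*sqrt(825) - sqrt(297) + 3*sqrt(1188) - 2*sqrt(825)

3*sqrt(825) = 15*sqrt(33); 3*sqrt(825) = 15*sqrt(33); sqrt(297) = 3*sqrt(33); 3*sqrt(1188) = 18*sqrt(33); 2*sqrt(825) = 10*sqrt(33)
Combine: (-15 + 15 - 3 + 18 - 10)·sqrt(33) = 5*sqrt(33)

5*sqrt(33)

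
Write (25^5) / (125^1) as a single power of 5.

5^7

25^5 = 5^10; 125^1 = 5^3
Combine exponents: 5^7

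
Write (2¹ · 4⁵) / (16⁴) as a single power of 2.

2¹ = 2^1; 4⁵ = 2^10; 16⁴ = 2^16
Combine exponents: 2^(-5)

2^(-5)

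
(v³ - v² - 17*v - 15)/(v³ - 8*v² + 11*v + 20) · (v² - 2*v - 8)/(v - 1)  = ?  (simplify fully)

Factor: v³ - v² - 17*v - 15 = (v - 5)·(v + 1)·(v + 3);  v³ - 8*v² + 11*v + 20 = (v - 4)·(v - 5)·(v + 1);  v² - 2*v - 8 = (v + 2)·(v - 4)
Cancel the common factors (v - 4), (v + 1), (v - 5).

(v² + 5*v + 6)/(v - 1)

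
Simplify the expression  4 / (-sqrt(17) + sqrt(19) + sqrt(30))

Group as (sqrt(19) + sqrt(30)) - sqrt(17); multiply by (sqrt(19) + sqrt(30)) + sqrt(17), then rationalise the remaining surd.

(-16*sqrt(17) + 3*sqrt(30) + 14*sqrt(19) + sqrt(9690))/157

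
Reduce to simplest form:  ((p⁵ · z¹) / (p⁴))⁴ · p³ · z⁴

Inside the bracket: p¹ · z¹
Raise to the power 4: p⁴ · z⁴
Multiply by p³ · z⁴: add exponents.

p⁷*z⁸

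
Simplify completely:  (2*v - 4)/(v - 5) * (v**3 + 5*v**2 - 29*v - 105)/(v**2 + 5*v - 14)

Factor: 2*v - 4 = 2*(v - 2);  v**3 + 5*v**2 - 29*v - 105 = (v + 7)*(v - 5)*(v + 3);  v**2 + 5*v - 14 = (v - 2)*(v + 7)
Cancel the common factors (v - 5), (v + 7), (v - 2).

2*v + 6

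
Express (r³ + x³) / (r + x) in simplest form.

r² - r*x + x²

Apply the sum-of-cubes factorisation and cancel (r + x).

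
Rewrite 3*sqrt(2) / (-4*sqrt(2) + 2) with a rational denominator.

(-12 - 3*sqrt(2))/14

Multiply numerator and denominator by 2 + 4*sqrt(2).
Denominator becomes -28; numerator becomes 6*sqrt(2) + 24.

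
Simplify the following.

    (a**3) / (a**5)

Quotient: (a**-2)

a**(-2)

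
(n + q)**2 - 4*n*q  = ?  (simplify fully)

Expanding gives n**2 - 2*n*q + q**2, a perfect square.

(n - q)**2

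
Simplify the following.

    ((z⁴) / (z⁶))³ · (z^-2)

Inside the bracket: (z^-2)
Raise to the power 3: (z^-6)
Multiply by (z^-2): add exponents.

z^(-8)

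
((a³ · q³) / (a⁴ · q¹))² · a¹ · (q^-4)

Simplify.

1/a

Inside the bracket: (a^-1) · q²
Raise to the power 2: (a^-2) · q⁴
Multiply by a¹ · (q^-4): add exponents.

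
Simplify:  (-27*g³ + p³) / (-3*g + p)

9*g² + 3*g*p + p²

Apply the difference-of-cubes factorisation and cancel (-3*g + p).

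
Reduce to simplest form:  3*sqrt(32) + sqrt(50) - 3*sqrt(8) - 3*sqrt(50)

-4*sqrt(2)

3*sqrt(32) = 12*sqrt(2); sqrt(50) = 5*sqrt(2); 3*sqrt(8) = 6*sqrt(2); 3*sqrt(50) = 15*sqrt(2)
Combine: (12 + 5 - 6 - 15)·sqrt(2) = -4*sqrt(2)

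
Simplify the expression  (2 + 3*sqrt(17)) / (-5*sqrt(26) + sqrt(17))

(-15*sqrt(442) - 51 - 10*sqrt(26) - 2*sqrt(17))/633

Multiply numerator and denominator by sqrt(17) + 5*sqrt(26).
Denominator becomes -633; numerator becomes 2*sqrt(17) + 10*sqrt(26) + 51 + 15*sqrt(442).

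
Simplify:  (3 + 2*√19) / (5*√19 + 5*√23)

Multiply numerator and denominator by -5*√23 + 5*√19.
Denominator becomes -100; numerator becomes -10*√437 - 15*√23 + 15*√19 + 190.

(-38 - 3*√19 + 3*√23 + 2*√437)/20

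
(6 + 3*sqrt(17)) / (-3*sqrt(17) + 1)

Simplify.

(-159 - 21*sqrt(17))/152

Multiply numerator and denominator by 1 + 3*sqrt(17).
Denominator becomes -152; numerator becomes 21*sqrt(17) + 159.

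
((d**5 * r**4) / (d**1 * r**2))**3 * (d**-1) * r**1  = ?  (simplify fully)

Inside the bracket: d**4 * r**2
Raise to the power 3: d**12 * r**6
Multiply by (d**-1) * r**1: add exponents.

d**11*r**7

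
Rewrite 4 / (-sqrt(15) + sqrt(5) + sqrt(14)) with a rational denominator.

(-2*sqrt(15) + 3*sqrt(14) + 12*sqrt(5) + 5*sqrt(42))/33

Group as (sqrt(5) + sqrt(14)) - sqrt(15); multiply by (sqrt(5) + sqrt(14)) + sqrt(15), then rationalise the remaining surd.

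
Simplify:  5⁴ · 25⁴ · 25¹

5^14

5⁴ = 5^4; 25⁴ = 5^8; 25¹ = 5^2
Combine exponents: 5^14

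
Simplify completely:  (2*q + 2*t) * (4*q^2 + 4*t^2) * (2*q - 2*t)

16*q^4 - 16*t^4

Telescope via difference of squares: ((2*q)+(2*t))((2*q)-(2*t)) = 4*q^2 - 4*t^2, then repeat with the next factor.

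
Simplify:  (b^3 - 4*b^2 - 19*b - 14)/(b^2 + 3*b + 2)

b - 7

Factor: b^3 - 4*b^2 - 19*b - 14 = (b + 1)*(b - 7)*(b + 2);  b^2 + 3*b + 2 = (b + 1)*(b + 2)
Cancel the common factors (b + 1), (b + 2).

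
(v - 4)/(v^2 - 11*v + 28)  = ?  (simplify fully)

Factor: v^2 - 11*v + 28 = (v - 7)*(v - 4)
Cancel the common factor (v - 4).

1/(v - 7)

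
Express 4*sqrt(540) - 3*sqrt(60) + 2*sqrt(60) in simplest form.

4*sqrt(540) = 24*sqrt(15); 3*sqrt(60) = 6*sqrt(15); 2*sqrt(60) = 4*sqrt(15)
Combine: (24 - 6 + 4)·sqrt(15) = 22*sqrt(15)

22*sqrt(15)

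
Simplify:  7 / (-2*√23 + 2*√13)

Multiply numerator and denominator by 2*√13 + 2*√23.
Denominator becomes -40; numerator becomes 14*√13 + 14*√23.

(-7*√23 - 7*√13)/20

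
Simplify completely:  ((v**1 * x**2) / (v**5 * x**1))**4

x**4/v**16

Inside the bracket: (v**-4) * x**1
Raise to the power 4: (v**-16) * x**4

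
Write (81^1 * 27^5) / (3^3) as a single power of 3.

3^16

81^1 = 3^4; 27^5 = 3^15; 3^3 = 3^3
Combine exponents: 3^16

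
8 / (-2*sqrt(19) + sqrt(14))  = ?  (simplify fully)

(-8*sqrt(19) - 4*sqrt(14))/31

Multiply numerator and denominator by sqrt(14) + 2*sqrt(19).
Denominator becomes -62; numerator becomes 8*sqrt(14) + 16*sqrt(19).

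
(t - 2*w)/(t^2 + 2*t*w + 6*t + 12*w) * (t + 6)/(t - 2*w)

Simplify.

1/(t + 2*w)

Factor: t^2 + 2*t*w + 6*t + 12*w = (t + 2*w)*(t + 6)
Cancel the common factors (t - 2*w), (t + 6).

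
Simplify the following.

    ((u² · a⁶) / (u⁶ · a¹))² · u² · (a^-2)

Inside the bracket: (u^-4) · a⁵
Raise to the power 2: (u^-8) · a^10
Multiply by u² · (a^-2): add exponents.

a⁸/u⁶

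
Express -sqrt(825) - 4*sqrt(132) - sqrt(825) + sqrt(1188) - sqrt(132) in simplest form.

sqrt(825) = 5*sqrt(33); 4*sqrt(132) = 8*sqrt(33); sqrt(825) = 5*sqrt(33); sqrt(1188) = 6*sqrt(33); sqrt(132) = 2*sqrt(33)
Combine: (-5 - 8 - 5 + 6 - 2)·sqrt(33) = -14*sqrt(33)

-14*sqrt(33)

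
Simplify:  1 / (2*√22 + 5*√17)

Multiply numerator and denominator by -2*√22 + 5*√17.
Denominator becomes 337; numerator becomes -2*√22 + 5*√17.

(-2*√22 + 5*√17)/337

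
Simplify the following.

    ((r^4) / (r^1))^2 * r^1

Inside the bracket: r^3
Raise to the power 2: r^6
Multiply by r^1: add exponents.

r^7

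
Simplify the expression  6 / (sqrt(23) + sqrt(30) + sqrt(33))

(-9*sqrt(2530) + 30*sqrt(33) + 39*sqrt(30) + 60*sqrt(23))/590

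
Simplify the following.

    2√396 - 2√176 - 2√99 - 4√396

-26*√11

2√396 = 12*√11; 2√176 = 8*√11; 2√99 = 6*√11; 4√396 = 24*√11
Combine: (12 - 8 - 6 - 24)·√11 = -26*√11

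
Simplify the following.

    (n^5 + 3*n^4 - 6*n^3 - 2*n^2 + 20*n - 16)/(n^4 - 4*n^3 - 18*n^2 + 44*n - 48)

Factor: n^5 + 3*n^4 - 6*n^3 - 2*n^2 + 20*n - 16 = (n^2 - 2*n + 2)*(n + 2)*(n + 4)*(n - 1);  n^4 - 4*n^3 - 18*n^2 + 44*n - 48 = (n - 6)*(n^2 - 2*n + 2)*(n + 4)
Cancel the common factors (n^2 - 2*n + 2), (n + 4).

(n^2 + n - 2)/(n - 6)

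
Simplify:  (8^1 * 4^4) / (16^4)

2^(-5)

8^1 = 2^3; 4^4 = 2^8; 16^4 = 2^16
Combine exponents: 2^(-5)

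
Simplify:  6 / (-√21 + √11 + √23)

Group as (√11 + √23) - √21; multiply by (√11 + √23) + √21, then rationalise the remaining surd.

(-26*√21 + 18*√23 + 66*√11 + 4*√5313)/281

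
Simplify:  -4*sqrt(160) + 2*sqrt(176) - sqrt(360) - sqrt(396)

-22*sqrt(10) + 2*sqrt(11)

4*sqrt(160) = 16*sqrt(10); 2*sqrt(176) = 8*sqrt(11); sqrt(360) = 6*sqrt(10); sqrt(396) = 6*sqrt(11)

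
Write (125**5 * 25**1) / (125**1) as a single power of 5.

125**5 = 5**15; 25**1 = 5**2; 125**1 = 5**3
Combine exponents: 5**14

5**14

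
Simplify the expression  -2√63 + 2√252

6*√7

2√63 = 6*√7; 2√252 = 12*√7
Combine: (-6 + 12)·√7 = 6*√7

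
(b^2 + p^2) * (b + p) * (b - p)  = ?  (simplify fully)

b^4 - p^4

Telescope via difference of squares: (b+p)(b-p) = b^2 - p^2, then repeat with the next factor.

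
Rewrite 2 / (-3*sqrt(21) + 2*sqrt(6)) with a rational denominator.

Multiply numerator and denominator by 2*sqrt(6) + 3*sqrt(21).
Denominator becomes -165; numerator becomes 4*sqrt(6) + 6*sqrt(21).

(-6*sqrt(21) - 4*sqrt(6))/165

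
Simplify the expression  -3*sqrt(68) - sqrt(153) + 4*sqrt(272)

7*sqrt(17)

3*sqrt(68) = 6*sqrt(17); sqrt(153) = 3*sqrt(17); 4*sqrt(272) = 16*sqrt(17)
Combine: (-6 - 3 + 16)·sqrt(17) = 7*sqrt(17)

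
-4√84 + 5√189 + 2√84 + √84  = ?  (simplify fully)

4√84 = 8*√21; 5√189 = 15*√21; 2√84 = 4*√21; √84 = 2*√21
Combine: (-8 + 15 + 4 + 2)·√21 = 13*√21

13*√21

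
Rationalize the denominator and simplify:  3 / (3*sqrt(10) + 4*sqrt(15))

Multiply numerator and denominator by -4*sqrt(15) + 3*sqrt(10).
Denominator becomes -150; numerator becomes -12*sqrt(15) + 9*sqrt(10).

(-3*sqrt(10) + 4*sqrt(15))/50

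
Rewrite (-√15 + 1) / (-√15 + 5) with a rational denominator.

(-2*√15 - 5)/5

Multiply numerator and denominator by √15 + 5.
Denominator becomes 10; numerator becomes -4*√15 - 10.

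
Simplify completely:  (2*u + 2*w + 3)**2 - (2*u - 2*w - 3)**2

8*u*(2*w + 3)

Only the odd-power cross terms survive.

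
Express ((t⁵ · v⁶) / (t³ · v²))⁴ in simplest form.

Inside the bracket: t² · v⁴
Raise to the power 4: t⁸ · v^16

t⁸*v^16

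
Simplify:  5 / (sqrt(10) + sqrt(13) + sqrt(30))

(-100*sqrt(39) - 35*sqrt(30) + 135*sqrt(13) + 165*sqrt(10))/471

Group as (sqrt(10) + sqrt(13)) + sqrt(30); multiply by (sqrt(10) + sqrt(13)) - sqrt(30), then rationalise the remaining surd.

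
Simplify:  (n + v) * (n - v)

n^2 - v^2

Pair the conjugate factors: (n+v)(n-v) = n^2 - v^2.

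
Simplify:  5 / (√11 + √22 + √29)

Group as (√11 + √22) + √29; multiply by (√11 + √22) - √29, then rationalise the remaining surd.

(-55*√58 + 10*√29 + 45*√22 + 100*√11)/476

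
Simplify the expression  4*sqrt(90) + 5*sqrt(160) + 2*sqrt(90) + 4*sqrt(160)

54*sqrt(10)

4*sqrt(90) = 12*sqrt(10); 5*sqrt(160) = 20*sqrt(10); 2*sqrt(90) = 6*sqrt(10); 4*sqrt(160) = 16*sqrt(10)
Combine: (12 + 20 + 6 + 16)·sqrt(10) = 54*sqrt(10)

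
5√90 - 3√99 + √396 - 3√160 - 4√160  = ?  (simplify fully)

-13*√10 - 3*√11

5√90 = 15*√10; 3√99 = 9*√11; √396 = 6*√11; 3√160 = 12*√10; 4√160 = 16*√10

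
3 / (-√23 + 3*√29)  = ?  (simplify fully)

Multiply numerator and denominator by √23 + 3*√29.
Denominator becomes 238; numerator becomes 3*√23 + 9*√29.

(3*√23 + 9*√29)/238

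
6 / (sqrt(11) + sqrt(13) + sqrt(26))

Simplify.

(-39*sqrt(22) - 3*sqrt(26) + 36*sqrt(13) + 42*sqrt(11))/142

Group as (sqrt(11) + sqrt(13)) + sqrt(26); multiply by (sqrt(11) + sqrt(13)) - sqrt(26), then rationalise the remaining surd.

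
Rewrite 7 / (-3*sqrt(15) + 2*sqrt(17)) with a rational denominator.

Multiply numerator and denominator by 2*sqrt(17) + 3*sqrt(15).
Denominator becomes -67; numerator becomes 14*sqrt(17) + 21*sqrt(15).

(-21*sqrt(15) - 14*sqrt(17))/67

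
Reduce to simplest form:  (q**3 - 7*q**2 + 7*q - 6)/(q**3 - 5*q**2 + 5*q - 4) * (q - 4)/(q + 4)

(q - 6)/(q + 4)

Factor: q**3 - 7*q**2 + 7*q - 6 = (q**2 - q + 1)*(q - 6);  q**3 - 5*q**2 + 5*q - 4 = (q**2 - q + 1)*(q - 4)
Cancel the common factors (q**2 - q + 1), (q - 4).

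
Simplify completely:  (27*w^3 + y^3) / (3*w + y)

9*w^2 - 3*w*y + y^2

Apply the sum-of-cubes factorisation and cancel (3*w + y).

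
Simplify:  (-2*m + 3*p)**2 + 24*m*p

(2*m + 3*p)**2

After expansion: 4*m**2 + 12*m*p + 9*p**2 — a perfect-square trinomial.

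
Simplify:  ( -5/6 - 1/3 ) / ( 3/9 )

Numerator: -5/6 - 1/3 = -7/6
Denominator: 3/9 = 1/3
Divide: (-7/6) · (3) = -7/2

-7/2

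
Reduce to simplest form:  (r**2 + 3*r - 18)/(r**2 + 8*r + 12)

Factor: r**2 + 3*r - 18 = (r - 3)*(r + 6);  r**2 + 8*r + 12 = (r + 2)*(r + 6)
Cancel the common factor (r + 6).

(r - 3)/(r + 2)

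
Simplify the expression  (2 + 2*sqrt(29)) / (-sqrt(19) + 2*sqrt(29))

Multiply numerator and denominator by sqrt(19) + 2*sqrt(29).
Denominator becomes 97; numerator becomes 2*sqrt(19) + 4*sqrt(29) + 2*sqrt(551) + 116.

(2*sqrt(19) + 4*sqrt(29) + 2*sqrt(551) + 116)/97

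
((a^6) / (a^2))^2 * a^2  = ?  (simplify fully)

Inside the bracket: a^4
Raise to the power 2: a^8
Multiply by a^2: add exponents.

a^10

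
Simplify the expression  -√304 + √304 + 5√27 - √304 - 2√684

-16*√19 + 15*√3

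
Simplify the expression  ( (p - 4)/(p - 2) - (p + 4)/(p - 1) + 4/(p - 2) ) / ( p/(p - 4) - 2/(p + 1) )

Numerator: (p - 4)/(p - 2) - (p + 4)/(p - 1) + 4/(p - 2) = (-3*p + 8)/(p² - 3*p + 2)
Denominator: p/(p - 4) - 2/(p + 1) = (p² - p + 8)/(p² - 3*p - 4)
Divide: ((-3*p + 8)/(p² - 3*p + 2)) · ((p² - 3*p - 4)/(p² - p + 8)) = (-3*p³ + 17*p² - 12*p - 32)/(p⁴ - 4*p³ + 13*p² - 26*p + 16)

(-3*p³ + 17*p² - 12*p - 32)/(p⁴ - 4*p³ + 13*p² - 26*p + 16)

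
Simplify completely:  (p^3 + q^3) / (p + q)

p^2 - p*q + q^2

Factor as (a+b)(a^2-ab+b^2) with a=p, b=q.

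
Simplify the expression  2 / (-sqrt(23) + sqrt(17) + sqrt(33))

(-54*sqrt(23) + 14*sqrt(33) + 78*sqrt(17) + 4*sqrt(12903))/1515

Group as (sqrt(17) + sqrt(33)) - sqrt(23); multiply by (sqrt(17) + sqrt(33)) + sqrt(23), then rationalise the remaining surd.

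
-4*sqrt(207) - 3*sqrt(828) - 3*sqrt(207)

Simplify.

-39*sqrt(23)

4*sqrt(207) = 12*sqrt(23); 3*sqrt(828) = 18*sqrt(23); 3*sqrt(207) = 9*sqrt(23)
Combine: (-12 - 18 - 9)·sqrt(23) = -39*sqrt(23)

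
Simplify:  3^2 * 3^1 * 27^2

3^9

3^2 = 3^2; 3^1 = 3^1; 27^2 = 3^6
Combine exponents: 3^9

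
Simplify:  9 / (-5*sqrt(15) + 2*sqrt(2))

(-45*sqrt(15) - 18*sqrt(2))/367

Multiply numerator and denominator by 2*sqrt(2) + 5*sqrt(15).
Denominator becomes -367; numerator becomes 18*sqrt(2) + 45*sqrt(15).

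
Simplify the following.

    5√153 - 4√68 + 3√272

19*√17

5√153 = 15*√17; 4√68 = 8*√17; 3√272 = 12*√17
Combine: (15 - 8 + 12)·√17 = 19*√17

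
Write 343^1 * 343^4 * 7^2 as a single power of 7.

343^1 = 7^3; 343^4 = 7^12; 7^2 = 7^2
Combine exponents: 7^17

7^17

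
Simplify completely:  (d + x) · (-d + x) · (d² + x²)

-d⁴ + x⁴

Pair the conjugate factors: (x+d)(x-d) = -d² + x², then repeat with the next factor.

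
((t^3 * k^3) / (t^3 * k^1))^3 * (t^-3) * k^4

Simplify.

k^10/t^3

Inside the bracket: k^2
Raise to the power 3: k^6
Multiply by (t^-3) * k^4: add exponents.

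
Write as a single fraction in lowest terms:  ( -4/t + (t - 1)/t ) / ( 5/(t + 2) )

(t^2 - 3*t - 10)/(5*t)

Numerator: -4/t + (t - 1)/t = (t - 5)/t
Denominator: 5/(t + 2) = 5/(t + 2)
Divide: ((t - 5)/t) · (t/5 + 2/5) = (t^2 - 3*t - 10)/(5*t)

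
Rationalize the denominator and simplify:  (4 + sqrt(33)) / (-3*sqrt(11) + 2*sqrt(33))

(12*sqrt(11) + 8*sqrt(33) + 33*sqrt(3) + 66)/33

Multiply numerator and denominator by 3*sqrt(11) + 2*sqrt(33).
Denominator becomes 33; numerator becomes 12*sqrt(11) + 8*sqrt(33) + 33*sqrt(3) + 66.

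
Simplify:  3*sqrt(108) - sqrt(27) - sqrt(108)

9*sqrt(3)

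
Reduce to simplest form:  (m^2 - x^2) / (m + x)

Difference of squares: factor out (m + x).

m - x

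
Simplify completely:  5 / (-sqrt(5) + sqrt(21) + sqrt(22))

Group as (sqrt(21) + sqrt(22)) - sqrt(5); multiply by (sqrt(21) + sqrt(22)) + sqrt(5), then rationalise the remaining surd.

(-95*sqrt(5) + 10*sqrt(22) + 15*sqrt(21) + 5*sqrt(2310))/202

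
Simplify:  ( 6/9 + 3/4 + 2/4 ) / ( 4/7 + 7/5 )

Numerator: 6/9 + 3/4 + 2/4 = 23/12
Denominator: 4/7 + 7/5 = 69/35
Divide: (23/12) · (35/69) = 35/36

35/36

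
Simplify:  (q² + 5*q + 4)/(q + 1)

q + 4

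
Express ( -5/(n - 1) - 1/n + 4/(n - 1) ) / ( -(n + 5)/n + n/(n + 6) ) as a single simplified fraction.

(2*n^2 + 11*n - 6)/(11*n^2 + 19*n - 30)

Numerator: -5/(n - 1) - 1/n + 4/(n - 1) = (-2*n + 1)/(n^2 - n)
Denominator: -(n + 5)/n + n/(n + 6) = (-11*n - 30)/(n^2 + 6*n)
Divide: ((-2*n + 1)/(n^2 - n)) · ((n^2 + 6*n)/(-11*n - 30)) = (2*n^2 + 11*n - 6)/(11*n^2 + 19*n - 30)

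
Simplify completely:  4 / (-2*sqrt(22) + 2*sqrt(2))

Multiply numerator and denominator by 2*sqrt(2) + 2*sqrt(22).
Denominator becomes -80; numerator becomes 8*sqrt(2) + 8*sqrt(22).

(-sqrt(22) - sqrt(2))/10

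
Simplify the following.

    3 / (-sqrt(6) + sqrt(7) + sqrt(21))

(-33*sqrt(6) - 12*sqrt(21) + 30*sqrt(7) + 63*sqrt(2))/52

Group as (sqrt(7) + sqrt(21)) - sqrt(6); multiply by (sqrt(7) + sqrt(21)) + sqrt(6), then rationalise the remaining surd.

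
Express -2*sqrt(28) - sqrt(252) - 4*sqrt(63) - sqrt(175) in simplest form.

2*sqrt(28) = 4*sqrt(7); sqrt(252) = 6*sqrt(7); 4*sqrt(63) = 12*sqrt(7); sqrt(175) = 5*sqrt(7)
Combine: (-4 - 6 - 12 - 5)·sqrt(7) = -27*sqrt(7)

-27*sqrt(7)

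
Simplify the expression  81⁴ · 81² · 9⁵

3^34

81⁴ = 3^16; 81² = 3^8; 9⁵ = 3^10
Combine exponents: 3^34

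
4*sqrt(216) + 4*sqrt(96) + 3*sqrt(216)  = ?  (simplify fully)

58*sqrt(6)

4*sqrt(216) = 24*sqrt(6); 4*sqrt(96) = 16*sqrt(6); 3*sqrt(216) = 18*sqrt(6)
Combine: (24 + 16 + 18)·sqrt(6) = 58*sqrt(6)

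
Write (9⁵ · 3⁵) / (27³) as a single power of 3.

9⁵ = 3^10; 3⁵ = 3^5; 27³ = 3^9
Combine exponents: 3^6

3^6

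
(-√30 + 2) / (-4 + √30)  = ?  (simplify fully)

(-11 - √30)/7

Multiply numerator and denominator by -√30 - 4.
Denominator becomes -14; numerator becomes 2*√30 + 22.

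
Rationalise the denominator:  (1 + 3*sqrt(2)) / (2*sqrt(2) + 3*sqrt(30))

Multiply numerator and denominator by -3*sqrt(30) + 2*sqrt(2).
Denominator becomes -262; numerator becomes -18*sqrt(15) - 3*sqrt(30) + 2*sqrt(2) + 12.

(-12 - 2*sqrt(2) + 3*sqrt(30) + 18*sqrt(15))/262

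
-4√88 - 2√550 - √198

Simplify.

-21*√22

4√88 = 8*√22; 2√550 = 10*√22; √198 = 3*√22
Combine: (-8 - 10 - 3)·√22 = -21*√22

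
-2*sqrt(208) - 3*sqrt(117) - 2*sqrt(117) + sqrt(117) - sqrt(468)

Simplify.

2*sqrt(208) = 8*sqrt(13); 3*sqrt(117) = 9*sqrt(13); 2*sqrt(117) = 6*sqrt(13); sqrt(117) = 3*sqrt(13); sqrt(468) = 6*sqrt(13)
Combine: (-8 - 9 - 6 + 3 - 6)·sqrt(13) = -26*sqrt(13)

-26*sqrt(13)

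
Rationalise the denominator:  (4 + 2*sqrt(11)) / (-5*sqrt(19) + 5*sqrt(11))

(-sqrt(209) - 11 - 2*sqrt(19) - 2*sqrt(11))/20

Multiply numerator and denominator by 5*sqrt(11) + 5*sqrt(19).
Denominator becomes -200; numerator becomes 20*sqrt(11) + 20*sqrt(19) + 110 + 10*sqrt(209).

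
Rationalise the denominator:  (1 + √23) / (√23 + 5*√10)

Multiply numerator and denominator by -5*√10 + √23.
Denominator becomes -227; numerator becomes -5*√230 - 5*√10 + √23 + 23.

(-23 - √23 + 5*√10 + 5*√230)/227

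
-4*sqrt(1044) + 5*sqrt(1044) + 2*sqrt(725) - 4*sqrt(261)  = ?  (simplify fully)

4*sqrt(1044) = 24*sqrt(29); 5*sqrt(1044) = 30*sqrt(29); 2*sqrt(725) = 10*sqrt(29); 4*sqrt(261) = 12*sqrt(29)
Combine: (-24 + 30 + 10 - 12)·sqrt(29) = 4*sqrt(29)

4*sqrt(29)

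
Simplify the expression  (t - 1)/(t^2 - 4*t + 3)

Factor: t^2 - 4*t + 3 = (t - 3)*(t - 1)
Cancel the common factor (t - 1).

1/(t - 3)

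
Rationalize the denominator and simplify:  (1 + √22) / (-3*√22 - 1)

(-65 - 2*√22)/197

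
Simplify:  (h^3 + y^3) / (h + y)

h^2 - h*y + y^2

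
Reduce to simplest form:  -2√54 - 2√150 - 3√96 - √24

2√54 = 6*√6; 2√150 = 10*√6; 3√96 = 12*√6; √24 = 2*√6
Combine: (-6 - 10 - 12 - 2)·√6 = -30*√6

-30*√6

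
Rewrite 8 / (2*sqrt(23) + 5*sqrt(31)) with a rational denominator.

(-16*sqrt(23) + 40*sqrt(31))/683

Multiply numerator and denominator by -2*sqrt(23) + 5*sqrt(31).
Denominator becomes 683; numerator becomes -16*sqrt(23) + 40*sqrt(31).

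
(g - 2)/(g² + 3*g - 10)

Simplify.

1/(g + 5)

Factor: g² + 3*g - 10 = (g + 5)·(g - 2)
Cancel the common factor (g - 2).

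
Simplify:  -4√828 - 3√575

4√828 = 24*√23; 3√575 = 15*√23
Combine: (-24 - 15)·√23 = -39*√23

-39*√23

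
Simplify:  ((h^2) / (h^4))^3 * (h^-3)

Inside the bracket: (h^-2)
Raise to the power 3: (h^-6)
Multiply by (h^-3): add exponents.

h^(-9)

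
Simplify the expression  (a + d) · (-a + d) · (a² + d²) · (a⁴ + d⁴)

Telescope via difference of squares: (d+a)(d-a) = -a² + d², then repeat with the next factor.

-a⁸ + d⁸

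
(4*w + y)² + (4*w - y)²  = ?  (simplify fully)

Only the even-power cross terms survive.

32*w² + 2*y²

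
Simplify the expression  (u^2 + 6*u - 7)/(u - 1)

Factor: u^2 + 6*u - 7 = (u - 1)*(u + 7)
Cancel the common factor (u - 1).

u + 7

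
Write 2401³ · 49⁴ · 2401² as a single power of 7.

7^28

2401³ = 7^12; 49⁴ = 7^8; 2401² = 7^8
Combine exponents: 7^28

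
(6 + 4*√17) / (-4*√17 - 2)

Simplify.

(-65 - 4*√17)/67

Multiply numerator and denominator by -2 + 4*√17.
Denominator becomes -268; numerator becomes 16*√17 + 260.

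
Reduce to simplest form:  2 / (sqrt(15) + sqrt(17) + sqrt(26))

(-sqrt(6630) + 3*sqrt(26) + 12*sqrt(17) + 14*sqrt(15))/246

Group as (sqrt(17) + sqrt(26)) + sqrt(15); multiply by (sqrt(17) + sqrt(26)) - sqrt(15), then rationalise the remaining surd.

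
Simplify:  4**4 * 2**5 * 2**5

4**4 = 2**8; 2**5 = 2**5; 2**5 = 2**5
Combine exponents: 2**18

2**18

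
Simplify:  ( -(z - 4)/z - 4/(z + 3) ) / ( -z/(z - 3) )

Numerator: -(z - 4)/z - 4/(z + 3) = (-z^2 - 3*z + 12)/(z^2 + 3*z)
Denominator: -z/(z - 3) = -z/(z - 3)
Divide: ((-z^2 - 3*z + 12)/(z^2 + 3*z)) · (-(z - 3)/z) = (z^3 - 21*z + 36)/(z^3 + 3*z^2)

(z^3 - 21*z + 36)/(z^3 + 3*z^2)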